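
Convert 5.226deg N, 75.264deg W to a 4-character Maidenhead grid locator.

FJ25

Offset from 180°W / 90°S: lon 104.74°, lat 95.23°.
Field: 104.74/20 → 5 → F, 95.23/10 → 9 → J; chars FJ.
Square: 4.74/2 → 2, 5.23/1 → 5; chars 25.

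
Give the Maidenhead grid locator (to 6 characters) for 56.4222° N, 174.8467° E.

RO76kk

Add 180° to longitude and 90° to latitude: 354.8467, 146.4222.
Field: lon ⌊354.8467/20⌋ = 17 → R; lat ⌊146.4222/10⌋ = 14 → O.
Square: lon ⌊14.8467/2⌋ = 7; lat ⌊6.4222/1⌋ = 6.
Subsquare: lon ⌊0.8467/0.0833333⌋ = 10 → k; lat ⌊0.4222/0.0416667⌋ = 10 → k.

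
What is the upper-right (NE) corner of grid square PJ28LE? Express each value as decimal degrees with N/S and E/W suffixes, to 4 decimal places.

8.2083° N, 125.0000° E

Field P=15, J=9: +15·20° lon, +9·10° lat → SW at lon 120°, lat 0°.
Square 2, 8: +2·2° lon, +8·1° lat → SW at lon 124°, lat 8°.
Subsquare l=11, e=4: +11·0.0833333° lon, +4·0.0416667° lat → SW at lon 124.917°, lat 8.16667°.
Cell spans 0.0833333° lon × 0.0416667° lat. NE corner is SW corner plus one full cell.
latitude 8.2083° N, longitude 125.0000° E.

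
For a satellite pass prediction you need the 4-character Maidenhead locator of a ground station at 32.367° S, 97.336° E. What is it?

NF87

Shift to the Maidenhead origin (180°W, 90°S): lon 277.34, lat 57.63.
Field (20°×10°, letters A–R): lon ⌊277.34/20⌋ = 13 → N; lat ⌊57.63/10⌋ = 5 → F.
Square (2°×1°, digits 0–9): lon ⌊17.34/2⌋ = 8; lat ⌊7.63/1⌋ = 7.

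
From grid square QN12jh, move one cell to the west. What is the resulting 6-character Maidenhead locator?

QN12ih

Longitude subsquare j = 9; −1 → 8 = i.
The latitude characters are unchanged.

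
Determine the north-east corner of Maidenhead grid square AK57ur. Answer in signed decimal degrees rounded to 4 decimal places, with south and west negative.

Field A=0, K=10: +0·20° lon, +10·10° lat → SW at lon -180°, lat 10°.
Square 5, 7: +5·2° lon, +7·1° lat → SW at lon -170°, lat 17°.
Subsquare u=20, r=17: +20·0.0833333° lon, +17·0.0416667° lat → SW at lon -168.333°, lat 17.7083°.
Cell spans 0.0833333° lon × 0.0416667° lat. NE corner is SW corner plus one full cell.
latitude 17.7500, longitude -168.2500.

17.7500, -168.2500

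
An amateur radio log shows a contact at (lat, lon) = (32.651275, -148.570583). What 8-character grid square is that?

BM52rp16

Add 180° to longitude and 90° to latitude: 31.42942, 122.65127.
Field: 31.42942/20 → 1 → B, 122.65127/10 → 12 → M; chars BM.
Square: 11.42942/2 → 5, 2.65127/1 → 2; chars 52.
Subsquare: 1.42942/0.0833333 → 17 → r, 0.65127/0.0416667 → 15 → p; chars rp.
Extended square: 0.01275/0.00833333 → 1, 0.02627/0.00416667 → 6; chars 16.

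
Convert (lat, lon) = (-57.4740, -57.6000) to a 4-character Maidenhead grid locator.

Offset from 180°W / 90°S: lon 122.40°, lat 32.53°.
Field: lon ⌊122.40/20⌋ = 6 → G; lat ⌊32.53/10⌋ = 3 → D.
Square: lon ⌊2.40/2⌋ = 1; lat ⌊2.53/1⌋ = 2.

GD12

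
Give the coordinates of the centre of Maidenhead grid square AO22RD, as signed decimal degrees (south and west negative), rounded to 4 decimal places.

52.1458, -174.5417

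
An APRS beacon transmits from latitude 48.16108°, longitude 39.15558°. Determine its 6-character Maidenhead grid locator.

KN98nd

Add 180° to longitude and 90° to latitude: 219.1556, 138.1611.
Field: lon ⌊219.1556/20⌋ = 10 → K; lat ⌊138.1611/10⌋ = 13 → N.
Square: lon ⌊19.1556/2⌋ = 9; lat ⌊8.1611/1⌋ = 8.
Subsquare: lon ⌊1.1556/0.0833333⌋ = 13 → n; lat ⌊0.1611/0.0416667⌋ = 3 → d.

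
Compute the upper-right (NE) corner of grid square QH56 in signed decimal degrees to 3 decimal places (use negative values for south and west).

Field Q=16, H=7: +16·20° lon, +7·10° lat → SW at lon 140°, lat -20°.
Square 5, 6: +5·2° lon, +6·1° lat → SW at lon 150°, lat -14°.
Cell spans 2° lon × 1° lat. NE corner is SW corner plus one full cell.
latitude -13.000, longitude 152.000.

-13.000, 152.000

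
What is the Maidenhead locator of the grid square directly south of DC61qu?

DC61qt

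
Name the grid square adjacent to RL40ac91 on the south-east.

RL40bc00

Longitude extended square 9; +1 → 10, wraps to 0, carry into subsquare.
Longitude subsquare a = 0; +1 → 1 = b.
Latitude extended square 1; −1 → 0.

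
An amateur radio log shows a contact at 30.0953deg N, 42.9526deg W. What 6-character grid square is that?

GM80mc

Add 180° to longitude and 90° to latitude: 137.0474, 120.0953.
Field: 137.0474/20 → 6 → G, 120.0953/10 → 12 → M; chars GM.
Square: 17.0474/2 → 8, 0.0953/1 → 0; chars 80.
Subsquare: 1.0474/0.0833333 → 12 → m, 0.0953/0.0416667 → 2 → c; chars mc.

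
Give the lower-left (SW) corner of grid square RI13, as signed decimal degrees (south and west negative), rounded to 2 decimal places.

-7.00, 162.00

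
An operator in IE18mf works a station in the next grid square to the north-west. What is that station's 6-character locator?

IE18lg

Longitude subsquare m = 12; −1 → 11 = l.
Latitude subsquare f = 5; +1 → 6 = g.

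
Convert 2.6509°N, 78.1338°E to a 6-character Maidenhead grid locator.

MJ92bp

Shift to the Maidenhead origin (180°W, 90°S): lon 258.1338, lat 92.6509.
Field: lon ⌊258.1338/20⌋ = 12 → M; lat ⌊92.6509/10⌋ = 9 → J.
Square: lon ⌊18.1338/2⌋ = 9; lat ⌊2.6509/1⌋ = 2.
Subsquare: lon ⌊0.1338/0.0833333⌋ = 1 → b; lat ⌊0.6509/0.0416667⌋ = 15 → p.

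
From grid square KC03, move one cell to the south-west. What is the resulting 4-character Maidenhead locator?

JC92

Longitude square 0; −1 → -1, wraps to 9, carry into field.
Longitude field K = 10; −1 → 9 = J.
Latitude square 3; −1 → 2.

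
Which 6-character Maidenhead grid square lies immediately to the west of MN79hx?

MN79gx

Longitude subsquare h = 7; −1 → 6 = g.
The latitude characters are unchanged.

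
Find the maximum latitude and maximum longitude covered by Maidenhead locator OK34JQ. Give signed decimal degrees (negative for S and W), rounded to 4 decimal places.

Field O=14, K=10: +14·20° lon, +10·10° lat → SW at lon 100°, lat 10°.
Square 3, 4: +3·2° lon, +4·1° lat → SW at lon 106°, lat 14°.
Subsquare j=9, q=16: +9·0.0833333° lon, +16·0.0416667° lat → SW at lon 106.75°, lat 14.6667°.
Cell spans 0.0833333° lon × 0.0416667° lat. NE corner is SW corner plus one full cell.
latitude 14.7083, longitude 106.8333.

14.7083, 106.8333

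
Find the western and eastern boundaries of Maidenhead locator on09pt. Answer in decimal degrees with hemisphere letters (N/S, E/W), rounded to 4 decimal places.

Field O=14, N=13: +14·20° lon, +13·10° lat → SW at lon 100°, lat 40°.
Square 0, 9: +0·2° lon, +9·1° lat → SW at lon 100°, lat 49°.
Subsquare p=15, t=19: +15·0.0833333° lon, +19·0.0416667° lat → SW at lon 101.25°, lat 49.7917°.
Cell spans 0.0833333° lon × 0.0416667° lat.
west 101.2500° E, east 101.3333° E.

101.2500° E, 101.3333° E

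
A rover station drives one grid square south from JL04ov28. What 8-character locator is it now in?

JL04ov27

Latitude extended square 8; −1 → 7.
The longitude characters are unchanged.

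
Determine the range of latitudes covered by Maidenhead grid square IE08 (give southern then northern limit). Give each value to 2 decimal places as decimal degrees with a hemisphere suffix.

42.00° S, 41.00° S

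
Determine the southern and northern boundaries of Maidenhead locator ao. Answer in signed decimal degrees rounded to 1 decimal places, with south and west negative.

50.0, 60.0

Field A=0, O=14: +0·20° lon, +14·10° lat → SW at lon -180°, lat 50°.
Cell spans 20° lon × 10° lat.
south 50.0, north 60.0.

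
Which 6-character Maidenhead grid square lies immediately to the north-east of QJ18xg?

Longitude subsquare x = 23; +1 → 24, wraps to 0 = a, carry into square.
Longitude square 1; +1 → 2.
Latitude subsquare g = 6; +1 → 7 = h.

QJ28ah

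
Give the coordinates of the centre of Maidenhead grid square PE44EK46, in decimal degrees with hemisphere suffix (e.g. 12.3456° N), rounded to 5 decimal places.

Field P=15, E=4: +15·20° lon, +4·10° lat → SW at lon 120°, lat -50°.
Square 4, 4: +4·2° lon, +4·1° lat → SW at lon 128°, lat -46°.
Subsquare e=4, k=10: +4·0.0833333° lon, +10·0.0416667° lat → SW at lon 128.333°, lat -45.5833°.
Extended square 4, 6: +4·0.00833333° lon, +6·0.00416667° lat → SW at lon 128.367°, lat -45.5583°.
Cell spans 0.00833333° lon × 0.00416667° lat. Centre is SW corner plus half of each.
latitude 45.55625° S, longitude 128.37083° E.

45.55625° S, 128.37083° E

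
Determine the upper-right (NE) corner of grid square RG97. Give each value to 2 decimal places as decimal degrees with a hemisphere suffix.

22.00° S, 180.00° E

Field R=17, G=6: +17·20° lon, +6·10° lat → SW at lon 160°, lat -30°.
Square 9, 7: +9·2° lon, +7·1° lat → SW at lon 178°, lat -23°.
Cell spans 2° lon × 1° lat. NE corner is SW corner plus one full cell.
latitude 22.00° S, longitude 180.00° E.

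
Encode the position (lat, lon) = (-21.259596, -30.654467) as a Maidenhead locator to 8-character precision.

Add 180° to longitude and 90° to latitude: 149.34553, 68.74040.
Field: 149.34553/20 → 7 → H, 68.74040/10 → 6 → G; chars HG.
Square: 9.34553/2 → 4, 8.74040/1 → 8; chars 48.
Subsquare: 1.34553/0.0833333 → 16 → q, 0.74040/0.0416667 → 17 → r; chars qr.
Extended square: 0.01220/0.00833333 → 1, 0.03207/0.00416667 → 7; chars 17.

HG48qr17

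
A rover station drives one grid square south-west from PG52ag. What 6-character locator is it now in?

PG42xf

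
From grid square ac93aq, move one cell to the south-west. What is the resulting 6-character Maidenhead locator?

AC83xp

Longitude subsquare a = 0; −1 → -1, wraps to 23 = x, carry into square.
Longitude square 9; −1 → 8.
Latitude subsquare q = 16; −1 → 15 = p.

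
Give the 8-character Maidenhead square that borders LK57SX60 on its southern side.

LK57sw69

Latitude extended square 0; −1 → -1, wraps to 9, carry into subsquare.
Latitude subsquare x = 23; −1 → 22 = w.
The longitude characters are unchanged.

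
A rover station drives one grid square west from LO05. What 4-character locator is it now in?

KO95

Longitude square 0; −1 → -1, wraps to 9, carry into field.
Longitude field L = 11; −1 → 10 = K.
The latitude characters are unchanged.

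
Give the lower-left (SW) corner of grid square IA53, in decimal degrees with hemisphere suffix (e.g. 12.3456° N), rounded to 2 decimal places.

87.00° S, 10.00° W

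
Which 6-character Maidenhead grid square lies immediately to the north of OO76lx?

OO77la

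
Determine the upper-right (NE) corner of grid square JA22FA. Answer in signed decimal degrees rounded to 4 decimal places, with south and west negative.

Field J=9, A=0: +9·20° lon, +0·10° lat → SW at lon 0°, lat -90°.
Square 2, 2: +2·2° lon, +2·1° lat → SW at lon 4°, lat -88°.
Subsquare f=5, a=0: +5·0.0833333° lon, +0·0.0416667° lat → SW at lon 4.41667°, lat -88°.
Cell spans 0.0833333° lon × 0.0416667° lat. NE corner is SW corner plus one full cell.
latitude -87.9583, longitude 4.5000.

-87.9583, 4.5000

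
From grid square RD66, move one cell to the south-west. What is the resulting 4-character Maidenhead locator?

RD55

Longitude square 6; −1 → 5.
Latitude square 6; −1 → 5.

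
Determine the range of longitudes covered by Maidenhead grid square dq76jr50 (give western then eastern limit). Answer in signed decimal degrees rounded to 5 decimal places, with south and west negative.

-105.20833, -105.20000

Field D=3, Q=16: +3·20° lon, +16·10° lat → SW at lon -120°, lat 70°.
Square 7, 6: +7·2° lon, +6·1° lat → SW at lon -106°, lat 76°.
Subsquare j=9, r=17: +9·0.0833333° lon, +17·0.0416667° lat → SW at lon -105.25°, lat 76.7083°.
Extended square 5, 0: +5·0.00833333° lon, +0·0.00416667° lat → SW at lon -105.208°, lat 76.7083°.
Cell spans 0.00833333° lon × 0.00416667° lat.
west -105.20833, east -105.20000.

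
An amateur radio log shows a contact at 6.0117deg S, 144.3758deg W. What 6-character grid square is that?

Add 180° to longitude and 90° to latitude: 35.6242, 83.9883.
Field: lon ⌊35.6242/20⌋ = 1 → B; lat ⌊83.9883/10⌋ = 8 → I.
Square: lon ⌊15.6242/2⌋ = 7; lat ⌊3.9883/1⌋ = 3.
Subsquare: lon ⌊1.6242/0.0833333⌋ = 19 → t; lat ⌊0.9883/0.0416667⌋ = 23 → x.

BI73tx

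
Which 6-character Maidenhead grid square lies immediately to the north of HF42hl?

Latitude subsquare l = 11; +1 → 12 = m.
The longitude characters are unchanged.

HF42hm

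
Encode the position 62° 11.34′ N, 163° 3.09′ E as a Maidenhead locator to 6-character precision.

RP12me

Offset from 180°W / 90°S: lon 343.0515°, lat 152.1890°.
Field (20°×10°, letters A–R): 343.0515/20 → 17 → R, 152.1890/10 → 15 → P; chars RP.
Square (2°×1°, digits 0–9): 3.0515/2 → 1, 2.1890/1 → 2; chars 12.
Subsquare (5′×2.5′, letters a–x): 1.0515/0.0833333 → 12 → m, 0.1890/0.0416667 → 4 → e; chars me.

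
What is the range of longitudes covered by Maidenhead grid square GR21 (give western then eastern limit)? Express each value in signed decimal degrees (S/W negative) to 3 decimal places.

-56.000, -54.000

Field G=6, R=17: +6·20° lon, +17·10° lat → SW at lon -60°, lat 80°.
Square 2, 1: +2·2° lon, +1·1° lat → SW at lon -56°, lat 81°.
Cell spans 2° lon × 1° lat.
west -56.000, east -54.000.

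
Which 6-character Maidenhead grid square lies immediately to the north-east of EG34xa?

EG44ab

Longitude subsquare x = 23; +1 → 24, wraps to 0 = a, carry into square.
Longitude square 3; +1 → 4.
Latitude subsquare a = 0; +1 → 1 = b.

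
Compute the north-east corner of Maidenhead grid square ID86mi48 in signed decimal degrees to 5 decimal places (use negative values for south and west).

-53.62917, -2.95833

Field I=8, D=3: +8·20° lon, +3·10° lat → SW at lon -20°, lat -60°.
Square 8, 6: +8·2° lon, +6·1° lat → SW at lon -4°, lat -54°.
Subsquare m=12, i=8: +12·0.0833333° lon, +8·0.0416667° lat → SW at lon -3°, lat -53.6667°.
Extended square 4, 8: +4·0.00833333° lon, +8·0.00416667° lat → SW at lon -2.96667°, lat -53.6333°.
Cell spans 0.00833333° lon × 0.00416667° lat. NE corner is SW corner plus one full cell.
latitude -53.62917, longitude -2.95833.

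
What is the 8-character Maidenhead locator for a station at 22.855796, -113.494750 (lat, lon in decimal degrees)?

Offset from 180°W / 90°S: lon 66.50525°, lat 112.85580°.
Field (20°×10°, letters A–R): lon ⌊66.50525/20⌋ = 3 → D; lat ⌊112.85580/10⌋ = 11 → L.
Square (2°×1°, digits 0–9): lon ⌊6.50525/2⌋ = 3; lat ⌊2.85580/1⌋ = 2.
Subsquare (5′×2.5′, letters a–x): lon ⌊0.50525/0.0833333⌋ = 6 → g; lat ⌊0.85580/0.0416667⌋ = 20 → u.
Extended square (30″×15″, digits 0–9): lon ⌊0.00525/0.00833333⌋ = 0; lat ⌊0.02246/0.00416667⌋ = 5.

DL32gu05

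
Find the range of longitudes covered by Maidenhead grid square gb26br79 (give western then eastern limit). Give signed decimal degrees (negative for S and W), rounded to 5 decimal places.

Field G=6, B=1: +6·20° lon, +1·10° lat → SW at lon -60°, lat -80°.
Square 2, 6: +2·2° lon, +6·1° lat → SW at lon -56°, lat -74°.
Subsquare b=1, r=17: +1·0.0833333° lon, +17·0.0416667° lat → SW at lon -55.9167°, lat -73.2917°.
Extended square 7, 9: +7·0.00833333° lon, +9·0.00416667° lat → SW at lon -55.8583°, lat -73.2542°.
Cell spans 0.00833333° lon × 0.00416667° lat.
west -55.85833, east -55.85000.

-55.85833, -55.85000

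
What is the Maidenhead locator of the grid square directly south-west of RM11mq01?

Longitude extended square 0; −1 → -1, wraps to 9, carry into subsquare.
Longitude subsquare m = 12; −1 → 11 = l.
Latitude extended square 1; −1 → 0.

RM11lq90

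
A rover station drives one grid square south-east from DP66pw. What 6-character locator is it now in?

Longitude subsquare p = 15; +1 → 16 = q.
Latitude subsquare w = 22; −1 → 21 = v.

DP66qv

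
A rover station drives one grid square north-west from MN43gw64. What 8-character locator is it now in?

MN43gw55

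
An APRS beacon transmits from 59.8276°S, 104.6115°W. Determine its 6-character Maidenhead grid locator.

DD70qe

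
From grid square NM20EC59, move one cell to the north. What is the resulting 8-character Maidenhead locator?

NM20ed50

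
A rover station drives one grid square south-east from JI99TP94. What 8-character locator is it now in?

JI99up03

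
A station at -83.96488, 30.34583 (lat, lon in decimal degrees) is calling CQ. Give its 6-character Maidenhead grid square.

Add 180° to longitude and 90° to latitude: 210.3458, 6.0351.
Field (20°×10°, letters A–R): 210.3458/20 → 10 → K, 6.0351/10 → 0 → A; chars KA.
Square (2°×1°, digits 0–9): 10.3458/2 → 5, 6.0351/1 → 6; chars 56.
Subsquare (5′×2.5′, letters a–x): 0.3458/0.0833333 → 4 → e, 0.0351/0.0416667 → 0 → a; chars ea.

KA56ea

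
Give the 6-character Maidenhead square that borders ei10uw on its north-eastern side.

Longitude subsquare u = 20; +1 → 21 = v.
Latitude subsquare w = 22; +1 → 23 = x.

EI10vx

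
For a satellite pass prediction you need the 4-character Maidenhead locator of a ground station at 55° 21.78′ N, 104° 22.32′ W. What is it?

Offset from 180°W / 90°S: lon 75.63°, lat 145.36°.
Field: 75.63/20 → 3 → D, 145.36/10 → 14 → O; chars DO.
Square: 15.63/2 → 7, 5.36/1 → 5; chars 75.

DO75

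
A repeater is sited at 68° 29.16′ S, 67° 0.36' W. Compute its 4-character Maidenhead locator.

FC61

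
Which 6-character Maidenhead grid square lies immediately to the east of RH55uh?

Longitude subsquare u = 20; +1 → 21 = v.
The latitude characters are unchanged.

RH55vh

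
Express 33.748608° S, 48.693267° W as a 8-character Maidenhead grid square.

GF56pg60

Add 180° to longitude and 90° to latitude: 131.30673, 56.25139.
Field: 131.30673/20 → 6 → G, 56.25139/10 → 5 → F; chars GF.
Square: 11.30673/2 → 5, 6.25139/1 → 6; chars 56.
Subsquare: 1.30673/0.0833333 → 15 → p, 0.25139/0.0416667 → 6 → g; chars pg.
Extended square: 0.05673/0.00833333 → 6, 0.00139/0.00416667 → 0; chars 60.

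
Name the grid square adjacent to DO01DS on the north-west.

DO01ct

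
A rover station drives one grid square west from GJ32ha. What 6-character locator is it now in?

GJ32ga

Longitude subsquare h = 7; −1 → 6 = g.
The latitude characters are unchanged.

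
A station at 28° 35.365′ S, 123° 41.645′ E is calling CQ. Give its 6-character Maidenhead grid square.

PG11uj

Offset from 180°W / 90°S: lon 303.6941°, lat 61.4106°.
Field: 303.6941/20 → 15 → P, 61.4106/10 → 6 → G; chars PG.
Square: 3.6941/2 → 1, 1.4106/1 → 1; chars 11.
Subsquare: 1.6941/0.0833333 → 20 → u, 0.4106/0.0416667 → 9 → j; chars uj.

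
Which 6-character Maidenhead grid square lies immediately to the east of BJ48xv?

Longitude subsquare x = 23; +1 → 24, wraps to 0 = a, carry into square.
Longitude square 4; +1 → 5.
The latitude characters are unchanged.

BJ58av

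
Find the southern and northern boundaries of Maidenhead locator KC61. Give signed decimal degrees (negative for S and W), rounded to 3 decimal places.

Field K=10, C=2: +10·20° lon, +2·10° lat → SW at lon 20°, lat -70°.
Square 6, 1: +6·2° lon, +1·1° lat → SW at lon 32°, lat -69°.
Cell spans 2° lon × 1° lat.
south -69.000, north -68.000.

-69.000, -68.000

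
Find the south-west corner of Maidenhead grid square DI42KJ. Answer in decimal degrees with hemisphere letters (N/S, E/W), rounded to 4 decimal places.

7.6250° S, 111.1667° W

Field D=3, I=8: +3·20° lon, +8·10° lat → SW at lon -120°, lat -10°.
Square 4, 2: +4·2° lon, +2·1° lat → SW at lon -112°, lat -8°.
Subsquare k=10, j=9: +10·0.0833333° lon, +9·0.0416667° lat → SW at lon -111.167°, lat -7.625°.
latitude 7.6250° S, longitude 111.1667° W.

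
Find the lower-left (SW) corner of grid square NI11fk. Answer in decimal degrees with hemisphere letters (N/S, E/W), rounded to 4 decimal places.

Field N=13, I=8: +13·20° lon, +8·10° lat → SW at lon 80°, lat -10°.
Square 1, 1: +1·2° lon, +1·1° lat → SW at lon 82°, lat -9°.
Subsquare f=5, k=10: +5·0.0833333° lon, +10·0.0416667° lat → SW at lon 82.4167°, lat -8.58333°.
latitude 8.5833° S, longitude 82.4167° E.

8.5833° S, 82.4167° E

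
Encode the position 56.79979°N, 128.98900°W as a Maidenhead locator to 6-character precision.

Shift to the Maidenhead origin (180°W, 90°S): lon 51.0110, lat 146.7998.
Field (20°×10°, letters A–R): 51.0110/20 → 2 → C, 146.7998/10 → 14 → O; chars CO.
Square (2°×1°, digits 0–9): 11.0110/2 → 5, 6.7998/1 → 6; chars 56.
Subsquare (5′×2.5′, letters a–x): 1.0110/0.0833333 → 12 → m, 0.7998/0.0416667 → 19 → t; chars mt.

CO56mt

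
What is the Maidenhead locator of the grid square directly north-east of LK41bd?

LK41ce

Longitude subsquare b = 1; +1 → 2 = c.
Latitude subsquare d = 3; +1 → 4 = e.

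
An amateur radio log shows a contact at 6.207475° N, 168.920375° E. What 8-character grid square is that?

Offset from 180°W / 90°S: lon 348.92038°, lat 96.20748°.
Field (20°×10°, letters A–R): 348.92038/20 → 17 → R, 96.20748/10 → 9 → J; chars RJ.
Square (2°×1°, digits 0–9): 8.92038/2 → 4, 6.20748/1 → 6; chars 46.
Subsquare (5′×2.5′, letters a–x): 0.92038/0.0833333 → 11 → l, 0.20748/0.0416667 → 4 → e; chars le.
Extended square (30″×15″, digits 0–9): 0.00371/0.00833333 → 0, 0.04081/0.00416667 → 9; chars 09.

RJ46le09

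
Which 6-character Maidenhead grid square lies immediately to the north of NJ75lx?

Latitude subsquare x = 23; +1 → 24, wraps to 0 = a, carry into square.
Latitude square 5; +1 → 6.
The longitude characters are unchanged.

NJ76la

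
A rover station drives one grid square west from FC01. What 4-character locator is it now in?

Longitude square 0; −1 → -1, wraps to 9, carry into field.
Longitude field F = 5; −1 → 4 = E.
The latitude characters are unchanged.

EC91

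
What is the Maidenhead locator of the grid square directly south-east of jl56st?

JL56ts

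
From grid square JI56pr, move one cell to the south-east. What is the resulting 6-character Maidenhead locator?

Longitude subsquare p = 15; +1 → 16 = q.
Latitude subsquare r = 17; −1 → 16 = q.

JI56qq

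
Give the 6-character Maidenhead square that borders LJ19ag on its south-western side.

Longitude subsquare a = 0; −1 → -1, wraps to 23 = x, carry into square.
Longitude square 1; −1 → 0.
Latitude subsquare g = 6; −1 → 5 = f.

LJ09xf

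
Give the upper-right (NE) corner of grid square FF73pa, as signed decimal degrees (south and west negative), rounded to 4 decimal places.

Field F=5, F=5: +5·20° lon, +5·10° lat → SW at lon -80°, lat -40°.
Square 7, 3: +7·2° lon, +3·1° lat → SW at lon -66°, lat -37°.
Subsquare p=15, a=0: +15·0.0833333° lon, +0·0.0416667° lat → SW at lon -64.75°, lat -37°.
Cell spans 0.0833333° lon × 0.0416667° lat. NE corner is SW corner plus one full cell.
latitude -36.9583, longitude -64.6667.

-36.9583, -64.6667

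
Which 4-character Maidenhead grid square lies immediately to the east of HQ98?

IQ08

Longitude square 9; +1 → 10, wraps to 0, carry into field.
Longitude field H = 7; +1 → 8 = I.
The latitude characters are unchanged.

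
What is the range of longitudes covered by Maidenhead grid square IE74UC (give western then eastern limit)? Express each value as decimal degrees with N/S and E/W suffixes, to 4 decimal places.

4.3333° W, 4.2500° W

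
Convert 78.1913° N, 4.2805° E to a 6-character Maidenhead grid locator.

Shift to the Maidenhead origin (180°W, 90°S): lon 184.2805, lat 168.1913.
Field: lon ⌊184.2805/20⌋ = 9 → J; lat ⌊168.1913/10⌋ = 16 → Q.
Square: lon ⌊4.2805/2⌋ = 2; lat ⌊8.1913/1⌋ = 8.
Subsquare: lon ⌊0.2805/0.0833333⌋ = 3 → d; lat ⌊0.1913/0.0416667⌋ = 4 → e.

JQ28de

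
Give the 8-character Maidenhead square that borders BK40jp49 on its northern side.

BK40jq40

Latitude extended square 9; +1 → 10, wraps to 0, carry into subsquare.
Latitude subsquare p = 15; +1 → 16 = q.
The longitude characters are unchanged.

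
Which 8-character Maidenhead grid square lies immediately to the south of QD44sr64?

QD44sr63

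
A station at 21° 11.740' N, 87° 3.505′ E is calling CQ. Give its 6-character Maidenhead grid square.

Add 180° to longitude and 90° to latitude: 267.0584, 111.1957.
Field (20°×10°, letters A–R): 267.0584/20 → 13 → N, 111.1957/10 → 11 → L; chars NL.
Square (2°×1°, digits 0–9): 7.0584/2 → 3, 1.1957/1 → 1; chars 31.
Subsquare (5′×2.5′, letters a–x): 1.0584/0.0833333 → 12 → m, 0.1957/0.0416667 → 4 → e; chars me.

NL31me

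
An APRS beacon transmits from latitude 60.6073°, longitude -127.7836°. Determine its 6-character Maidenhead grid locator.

CP60co

Add 180° to longitude and 90° to latitude: 52.2164, 150.6073.
Field: lon ⌊52.2164/20⌋ = 2 → C; lat ⌊150.6073/10⌋ = 15 → P.
Square: lon ⌊12.2164/2⌋ = 6; lat ⌊0.6073/1⌋ = 0.
Subsquare: lon ⌊0.2164/0.0833333⌋ = 2 → c; lat ⌊0.6073/0.0416667⌋ = 14 → o.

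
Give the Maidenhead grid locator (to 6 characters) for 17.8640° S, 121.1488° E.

Add 180° to longitude and 90° to latitude: 301.1488, 72.1360.
Field: lon ⌊301.1488/20⌋ = 15 → P; lat ⌊72.1360/10⌋ = 7 → H.
Square: lon ⌊1.1488/2⌋ = 0; lat ⌊2.1360/1⌋ = 2.
Subsquare: lon ⌊1.1488/0.0833333⌋ = 13 → n; lat ⌊0.1360/0.0416667⌋ = 3 → d.

PH02nd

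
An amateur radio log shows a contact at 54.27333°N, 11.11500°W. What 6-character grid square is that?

Offset from 180°W / 90°S: lon 168.8850°, lat 144.2733°.
Field: lon ⌊168.8850/20⌋ = 8 → I; lat ⌊144.2733/10⌋ = 14 → O.
Square: lon ⌊8.8850/2⌋ = 4; lat ⌊4.2733/1⌋ = 4.
Subsquare: lon ⌊0.8850/0.0833333⌋ = 10 → k; lat ⌊0.2733/0.0416667⌋ = 6 → g.

IO44kg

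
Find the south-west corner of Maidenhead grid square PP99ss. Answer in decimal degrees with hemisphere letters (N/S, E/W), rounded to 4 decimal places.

69.7500° N, 139.5000° E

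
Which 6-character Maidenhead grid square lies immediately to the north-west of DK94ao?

Longitude subsquare a = 0; −1 → -1, wraps to 23 = x, carry into square.
Longitude square 9; −1 → 8.
Latitude subsquare o = 14; +1 → 15 = p.

DK84xp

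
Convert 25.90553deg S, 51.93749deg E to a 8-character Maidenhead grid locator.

LG54xc22

Shift to the Maidenhead origin (180°W, 90°S): lon 231.93749, lat 64.09447.
Field: 231.93749/20 → 11 → L, 64.09447/10 → 6 → G; chars LG.
Square: 11.93749/2 → 5, 4.09447/1 → 4; chars 54.
Subsquare: 1.93749/0.0833333 → 23 → x, 0.09447/0.0416667 → 2 → c; chars xc.
Extended square: 0.02082/0.00833333 → 2, 0.01114/0.00416667 → 2; chars 22.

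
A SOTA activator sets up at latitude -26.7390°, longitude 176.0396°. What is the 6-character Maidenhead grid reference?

RG83ag

Shift to the Maidenhead origin (180°W, 90°S): lon 356.0396, lat 63.2610.
Field: 356.0396/20 → 17 → R, 63.2610/10 → 6 → G; chars RG.
Square: 16.0396/2 → 8, 3.2610/1 → 3; chars 83.
Subsquare: 0.0396/0.0833333 → 0 → a, 0.2610/0.0416667 → 6 → g; chars ag.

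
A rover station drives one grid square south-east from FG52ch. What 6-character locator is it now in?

Longitude subsquare c = 2; +1 → 3 = d.
Latitude subsquare h = 7; −1 → 6 = g.

FG52dg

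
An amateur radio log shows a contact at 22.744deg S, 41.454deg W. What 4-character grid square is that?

GG97

Add 180° to longitude and 90° to latitude: 138.55, 67.26.
Field: lon ⌊138.55/20⌋ = 6 → G; lat ⌊67.26/10⌋ = 6 → G.
Square: lon ⌊18.55/2⌋ = 9; lat ⌊7.26/1⌋ = 7.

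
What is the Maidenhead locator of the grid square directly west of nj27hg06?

NJ27gg96

Longitude extended square 0; −1 → -1, wraps to 9, carry into subsquare.
Longitude subsquare h = 7; −1 → 6 = g.
The latitude characters are unchanged.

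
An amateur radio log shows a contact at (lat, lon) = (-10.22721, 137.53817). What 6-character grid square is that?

Offset from 180°W / 90°S: lon 317.5382°, lat 79.7728°.
Field: lon ⌊317.5382/20⌋ = 15 → P; lat ⌊79.7728/10⌋ = 7 → H.
Square: lon ⌊17.5382/2⌋ = 8; lat ⌊9.7728/1⌋ = 9.
Subsquare: lon ⌊1.5382/0.0833333⌋ = 18 → s; lat ⌊0.7728/0.0416667⌋ = 18 → s.

PH89ss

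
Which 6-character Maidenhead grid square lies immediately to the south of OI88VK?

Latitude subsquare k = 10; −1 → 9 = j.
The longitude characters are unchanged.

OI88vj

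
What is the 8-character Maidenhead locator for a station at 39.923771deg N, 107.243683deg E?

OM39ow91

Offset from 180°W / 90°S: lon 287.24368°, lat 129.92377°.
Field: 287.24368/20 → 14 → O, 129.92377/10 → 12 → M; chars OM.
Square: 7.24368/2 → 3, 9.92377/1 → 9; chars 39.
Subsquare: 1.24368/0.0833333 → 14 → o, 0.92377/0.0416667 → 22 → w; chars ow.
Extended square: 0.07702/0.00833333 → 9, 0.00710/0.00416667 → 1; chars 91.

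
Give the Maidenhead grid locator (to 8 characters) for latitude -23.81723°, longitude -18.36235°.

IG06te63

Shift to the Maidenhead origin (180°W, 90°S): lon 161.63765, lat 66.18277.
Field: 161.63765/20 → 8 → I, 66.18277/10 → 6 → G; chars IG.
Square: 1.63765/2 → 0, 6.18277/1 → 6; chars 06.
Subsquare: 1.63765/0.0833333 → 19 → t, 0.18277/0.0416667 → 4 → e; chars te.
Extended square: 0.05432/0.00833333 → 6, 0.01610/0.00416667 → 3; chars 63.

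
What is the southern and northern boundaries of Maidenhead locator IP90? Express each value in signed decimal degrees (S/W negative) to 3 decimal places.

Field I=8, P=15: +8·20° lon, +15·10° lat → SW at lon -20°, lat 60°.
Square 9, 0: +9·2° lon, +0·1° lat → SW at lon -2°, lat 60°.
Cell spans 2° lon × 1° lat.
south 60.000, north 61.000.

60.000, 61.000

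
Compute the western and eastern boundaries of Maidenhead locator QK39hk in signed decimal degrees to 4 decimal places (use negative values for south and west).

Field Q=16, K=10: +16·20° lon, +10·10° lat → SW at lon 140°, lat 10°.
Square 3, 9: +3·2° lon, +9·1° lat → SW at lon 146°, lat 19°.
Subsquare h=7, k=10: +7·0.0833333° lon, +10·0.0416667° lat → SW at lon 146.583°, lat 19.4167°.
Cell spans 0.0833333° lon × 0.0416667° lat.
west 146.5833, east 146.6667.

146.5833, 146.6667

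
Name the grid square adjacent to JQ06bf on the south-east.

Longitude subsquare b = 1; +1 → 2 = c.
Latitude subsquare f = 5; −1 → 4 = e.

JQ06ce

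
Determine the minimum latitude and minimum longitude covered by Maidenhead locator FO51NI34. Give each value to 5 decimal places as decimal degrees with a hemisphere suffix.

Field F=5, O=14: +5·20° lon, +14·10° lat → SW at lon -80°, lat 50°.
Square 5, 1: +5·2° lon, +1·1° lat → SW at lon -70°, lat 51°.
Subsquare n=13, i=8: +13·0.0833333° lon, +8·0.0416667° lat → SW at lon -68.9167°, lat 51.3333°.
Extended square 3, 4: +3·0.00833333° lon, +4·0.00416667° lat → SW at lon -68.8917°, lat 51.35°.
latitude 51.35000° N, longitude 68.89167° W.

51.35000° N, 68.89167° W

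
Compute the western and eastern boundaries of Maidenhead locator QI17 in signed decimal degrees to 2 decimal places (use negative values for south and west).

142.00, 144.00

Field Q=16, I=8: +16·20° lon, +8·10° lat → SW at lon 140°, lat -10°.
Square 1, 7: +1·2° lon, +7·1° lat → SW at lon 142°, lat -3°.
Cell spans 2° lon × 1° lat.
west 142.00, east 144.00.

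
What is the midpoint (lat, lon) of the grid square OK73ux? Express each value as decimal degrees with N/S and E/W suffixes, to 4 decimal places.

13.9792° N, 115.7083° E

Field O=14, K=10: +14·20° lon, +10·10° lat → SW at lon 100°, lat 10°.
Square 7, 3: +7·2° lon, +3·1° lat → SW at lon 114°, lat 13°.
Subsquare u=20, x=23: +20·0.0833333° lon, +23·0.0416667° lat → SW at lon 115.667°, lat 13.9583°.
Cell spans 0.0833333° lon × 0.0416667° lat. Centre is SW corner plus half of each.
latitude 13.9792° N, longitude 115.7083° E.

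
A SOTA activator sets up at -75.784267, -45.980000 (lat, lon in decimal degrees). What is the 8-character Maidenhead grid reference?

GB74af21

Shift to the Maidenhead origin (180°W, 90°S): lon 134.02000, lat 14.21573.
Field: lon ⌊134.02000/20⌋ = 6 → G; lat ⌊14.21573/10⌋ = 1 → B.
Square: lon ⌊14.02000/2⌋ = 7; lat ⌊4.21573/1⌋ = 4.
Subsquare: lon ⌊0.02000/0.0833333⌋ = 0 → a; lat ⌊0.21573/0.0416667⌋ = 5 → f.
Extended square: lon ⌊0.02000/0.00833333⌋ = 2; lat ⌊0.00740/0.00416667⌋ = 1.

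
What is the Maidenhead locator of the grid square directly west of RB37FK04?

RB37ek94

Longitude extended square 0; −1 → -1, wraps to 9, carry into subsquare.
Longitude subsquare f = 5; −1 → 4 = e.
The latitude characters are unchanged.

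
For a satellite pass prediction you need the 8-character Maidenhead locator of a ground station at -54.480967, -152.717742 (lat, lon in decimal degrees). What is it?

BD35pm34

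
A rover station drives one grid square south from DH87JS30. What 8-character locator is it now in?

DH87jr39

Latitude extended square 0; −1 → -1, wraps to 9, carry into subsquare.
Latitude subsquare s = 18; −1 → 17 = r.
The longitude characters are unchanged.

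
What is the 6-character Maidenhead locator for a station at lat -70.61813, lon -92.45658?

Offset from 180°W / 90°S: lon 87.5434°, lat 19.3819°.
Field (20°×10°, letters A–R): lon ⌊87.5434/20⌋ = 4 → E; lat ⌊19.3819/10⌋ = 1 → B.
Square (2°×1°, digits 0–9): lon ⌊7.5434/2⌋ = 3; lat ⌊9.3819/1⌋ = 9.
Subsquare (5′×2.5′, letters a–x): lon ⌊1.5434/0.0833333⌋ = 18 → s; lat ⌊0.3819/0.0416667⌋ = 9 → j.

EB39sj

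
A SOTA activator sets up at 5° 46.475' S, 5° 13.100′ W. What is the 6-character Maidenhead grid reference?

II74jf

Offset from 180°W / 90°S: lon 174.7817°, lat 84.2254°.
Field: 174.7817/20 → 8 → I, 84.2254/10 → 8 → I; chars II.
Square: 14.7817/2 → 7, 4.2254/1 → 4; chars 74.
Subsquare: 0.7817/0.0833333 → 9 → j, 0.2254/0.0416667 → 5 → f; chars jf.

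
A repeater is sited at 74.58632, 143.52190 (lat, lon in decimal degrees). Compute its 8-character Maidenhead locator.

QQ14so20

Offset from 180°W / 90°S: lon 323.52190°, lat 164.58632°.
Field: 323.52190/20 → 16 → Q, 164.58632/10 → 16 → Q; chars QQ.
Square: 3.52190/2 → 1, 4.58632/1 → 4; chars 14.
Subsquare: 1.52190/0.0833333 → 18 → s, 0.58632/0.0416667 → 14 → o; chars so.
Extended square: 0.02190/0.00833333 → 2, 0.00299/0.00416667 → 0; chars 20.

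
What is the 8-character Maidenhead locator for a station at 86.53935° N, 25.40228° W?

HR76hm19

Shift to the Maidenhead origin (180°W, 90°S): lon 154.59772, lat 176.53935.
Field (20°×10°, letters A–R): 154.59772/20 → 7 → H, 176.53935/10 → 17 → R; chars HR.
Square (2°×1°, digits 0–9): 14.59772/2 → 7, 6.53935/1 → 6; chars 76.
Subsquare (5′×2.5′, letters a–x): 0.59772/0.0833333 → 7 → h, 0.53935/0.0416667 → 12 → m; chars hm.
Extended square (30″×15″, digits 0–9): 0.01439/0.00833333 → 1, 0.03935/0.00416667 → 9; chars 19.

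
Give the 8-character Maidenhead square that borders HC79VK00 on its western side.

HC79uk90

Longitude extended square 0; −1 → -1, wraps to 9, carry into subsquare.
Longitude subsquare v = 21; −1 → 20 = u.
The latitude characters are unchanged.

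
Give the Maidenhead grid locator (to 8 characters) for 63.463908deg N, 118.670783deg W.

DP03pl91

Offset from 180°W / 90°S: lon 61.32922°, lat 153.46391°.
Field: 61.32922/20 → 3 → D, 153.46391/10 → 15 → P; chars DP.
Square: 1.32922/2 → 0, 3.46391/1 → 3; chars 03.
Subsquare: 1.32922/0.0833333 → 15 → p, 0.46391/0.0416667 → 11 → l; chars pl.
Extended square: 0.07922/0.00833333 → 9, 0.00557/0.00416667 → 1; chars 91.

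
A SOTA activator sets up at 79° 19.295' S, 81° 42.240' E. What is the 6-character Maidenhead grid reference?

NB00uq

Add 180° to longitude and 90° to latitude: 261.7040, 10.6784.
Field: 261.7040/20 → 13 → N, 10.6784/10 → 1 → B; chars NB.
Square: 1.7040/2 → 0, 0.6784/1 → 0; chars 00.
Subsquare: 1.7040/0.0833333 → 20 → u, 0.6784/0.0416667 → 16 → q; chars uq.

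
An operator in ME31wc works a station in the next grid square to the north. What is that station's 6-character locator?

ME31wd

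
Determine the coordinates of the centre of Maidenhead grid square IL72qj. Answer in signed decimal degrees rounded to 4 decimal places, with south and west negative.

22.3958, -4.6250

Field I=8, L=11: +8·20° lon, +11·10° lat → SW at lon -20°, lat 20°.
Square 7, 2: +7·2° lon, +2·1° lat → SW at lon -6°, lat 22°.
Subsquare q=16, j=9: +16·0.0833333° lon, +9·0.0416667° lat → SW at lon -4.66667°, lat 22.375°.
Cell spans 0.0833333° lon × 0.0416667° lat. Centre is SW corner plus half of each.
latitude 22.3958, longitude -4.6250.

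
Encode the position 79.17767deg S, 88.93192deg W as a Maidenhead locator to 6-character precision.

Offset from 180°W / 90°S: lon 91.0681°, lat 10.8223°.
Field (20°×10°, letters A–R): 91.0681/20 → 4 → E, 10.8223/10 → 1 → B; chars EB.
Square (2°×1°, digits 0–9): 11.0681/2 → 5, 0.8223/1 → 0; chars 50.
Subsquare (5′×2.5′, letters a–x): 1.0681/0.0833333 → 12 → m, 0.8223/0.0416667 → 19 → t; chars mt.

EB50mt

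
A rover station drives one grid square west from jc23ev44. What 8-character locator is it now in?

JC23ev34

Longitude extended square 4; −1 → 3.
The latitude characters are unchanged.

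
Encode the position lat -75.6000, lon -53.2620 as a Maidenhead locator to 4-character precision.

GB34

Offset from 180°W / 90°S: lon 126.74°, lat 14.40°.
Field: 126.74/20 → 6 → G, 14.40/10 → 1 → B; chars GB.
Square: 6.74/2 → 3, 4.40/1 → 4; chars 34.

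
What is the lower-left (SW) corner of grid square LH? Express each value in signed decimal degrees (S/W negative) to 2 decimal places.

-20.00, 40.00

Field L=11, H=7: +11·20° lon, +7·10° lat → SW at lon 40°, lat -20°.
latitude -20.00, longitude 40.00.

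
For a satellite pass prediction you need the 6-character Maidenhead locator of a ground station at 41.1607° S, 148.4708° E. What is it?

QE48fu

Offset from 180°W / 90°S: lon 328.4708°, lat 48.8393°.
Field: lon ⌊328.4708/20⌋ = 16 → Q; lat ⌊48.8393/10⌋ = 4 → E.
Square: lon ⌊8.4708/2⌋ = 4; lat ⌊8.8393/1⌋ = 8.
Subsquare: lon ⌊0.4708/0.0833333⌋ = 5 → f; lat ⌊0.8393/0.0416667⌋ = 20 → u.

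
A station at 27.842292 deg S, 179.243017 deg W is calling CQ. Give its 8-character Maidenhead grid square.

AG02jd07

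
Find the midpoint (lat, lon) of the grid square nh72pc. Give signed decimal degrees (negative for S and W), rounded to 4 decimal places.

-17.8958, 95.2917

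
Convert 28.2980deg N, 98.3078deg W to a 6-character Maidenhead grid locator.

Offset from 180°W / 90°S: lon 81.6922°, lat 118.2980°.
Field (20°×10°, letters A–R): lon ⌊81.6922/20⌋ = 4 → E; lat ⌊118.2980/10⌋ = 11 → L.
Square (2°×1°, digits 0–9): lon ⌊1.6922/2⌋ = 0; lat ⌊8.2980/1⌋ = 8.
Subsquare (5′×2.5′, letters a–x): lon ⌊1.6922/0.0833333⌋ = 20 → u; lat ⌊0.2980/0.0416667⌋ = 7 → h.

EL08uh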